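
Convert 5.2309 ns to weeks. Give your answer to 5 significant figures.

8.6490e-15 wk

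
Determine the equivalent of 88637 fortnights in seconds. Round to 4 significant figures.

1.072 × 10^11 s

1 fortnight = 1.20960 × 10^6 s.
88637 × 1.20960 × 10^6 ≈ 1.072 × 10^11 s.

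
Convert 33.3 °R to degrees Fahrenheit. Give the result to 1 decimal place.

°R = °F + 459.67.
Applying the formula gives -426.4 °F.

-426.4 °F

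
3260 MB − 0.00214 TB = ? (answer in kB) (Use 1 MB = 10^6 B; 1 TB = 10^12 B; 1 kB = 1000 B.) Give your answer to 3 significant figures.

3260 MB = 3.26000 × 10^6 kB and 0.00214 TB = 2.14000 × 10^6 kB.
3.26000 × 10^6 − 2.14000 × 10^6 ≈ 1.12 × 10^6 kB.

1.12 × 10^6 kB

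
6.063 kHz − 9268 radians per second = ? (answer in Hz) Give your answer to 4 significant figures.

6.063 kHz = 6063.00 Hz and 9268 rad/s = 1475.05 Hz.
6063.00 − 1475.05 ≈ 4588 Hz.

4588 Hz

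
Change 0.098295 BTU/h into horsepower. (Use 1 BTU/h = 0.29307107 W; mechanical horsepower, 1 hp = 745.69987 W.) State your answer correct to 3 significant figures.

1 BTU per hour = 0.000393015 horsepower.
Thus 0.098295 × 0.000393015 ≈ 3.86e-5 hp.

3.86e-5 horsepower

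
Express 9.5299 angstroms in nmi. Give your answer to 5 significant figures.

5.1457e-13 nmi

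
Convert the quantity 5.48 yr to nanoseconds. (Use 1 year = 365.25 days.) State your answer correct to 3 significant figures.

1 yr = 3.15576 × 10^16 ns.
So 5.48 × 3.15576 × 10^16 ≈ 1.73 × 10^17 ns.

1.73 × 10^17 nanoseconds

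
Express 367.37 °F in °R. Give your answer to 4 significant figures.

827.0 °R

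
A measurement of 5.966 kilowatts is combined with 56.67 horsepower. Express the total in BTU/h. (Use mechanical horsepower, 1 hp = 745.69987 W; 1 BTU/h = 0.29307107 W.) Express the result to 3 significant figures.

165000 BTU/h

5.966 kW = 20356.8 BTU/h and 56.67 hp = 144193 BTU/h.
20356.8 + 144193 ≈ 165000 BTU/h.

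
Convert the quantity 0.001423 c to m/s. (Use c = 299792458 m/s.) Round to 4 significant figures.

1 c = 2.99792e+8 meters per second.
Then 0.001423 × 2.99792e+8 ≈ 426600 m/s.

426600 m/s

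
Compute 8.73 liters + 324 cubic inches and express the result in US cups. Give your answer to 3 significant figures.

59.3 US cups

8.73 L = 36.8996 US cup and 324 in³ = 22.4416 US cup.
36.8996 + 22.4416 ≈ 59.3 US cup.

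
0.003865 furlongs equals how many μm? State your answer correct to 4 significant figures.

1 furlong = 2.01168e+8 micrometers.
0.003865 × 2.01168e+8 ≈ 777500 μm.

777500 μm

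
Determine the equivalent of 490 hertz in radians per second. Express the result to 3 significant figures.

3080 radians per second

1 hertz = 6.28319 rad/s.
490 × 6.28319 ≈ 3080 rad/s.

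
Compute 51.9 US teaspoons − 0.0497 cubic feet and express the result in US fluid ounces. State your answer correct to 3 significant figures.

-38.9 US fluid ounces

51.9 US tsp = 8.65000 US fl oz and 0.0497 ft³ = 47.5881 US fl oz.
8.65000 − 47.5881 ≈ -38.9 US fl oz.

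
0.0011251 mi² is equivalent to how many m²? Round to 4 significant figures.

2914 square meters

1 square mile = 2.58999e+6 square meters.
Then 0.0011251 × 2.58999e+6 ≈ 2914 m².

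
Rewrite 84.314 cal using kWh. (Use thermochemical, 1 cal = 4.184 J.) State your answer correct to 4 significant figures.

1 cal = 1.16222 × 10^-6 kilowatt-hours.
So 84.314 × 1.16222 × 10^-6 ≈ 9.799 × 10^-5 kWh.

9.799 × 10^-5 kWh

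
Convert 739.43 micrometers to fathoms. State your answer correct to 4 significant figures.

0.0004043 fathom

1 μm = 5.46807e-7 fathom.
So 739.43 × 5.46807e-7 ≈ 0.0004043 fathom.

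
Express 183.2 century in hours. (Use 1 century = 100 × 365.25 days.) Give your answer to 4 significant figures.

1.606e+8 hours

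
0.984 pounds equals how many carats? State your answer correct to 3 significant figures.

2230 ct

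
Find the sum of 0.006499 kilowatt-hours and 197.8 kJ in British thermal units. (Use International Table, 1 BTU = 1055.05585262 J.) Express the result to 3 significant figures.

210 British thermal units

0.006499 kWh = 22.1755 BTU and 197.8 kJ = 187.478 BTU.
22.1755 + 187.478 ≈ 210 BTU.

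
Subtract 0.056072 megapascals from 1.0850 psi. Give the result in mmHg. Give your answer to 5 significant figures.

-364.46 millimeters of mercury

1.0850 psi = 56.1107 mmHg and 0.056072 MPa = 420.575 mmHg.
56.1107 − 420.575 ≈ -364.46 mmHg.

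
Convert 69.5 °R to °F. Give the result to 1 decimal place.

°R = °F + 459.67.
Applying the formula gives -390.2 °F.

-390.2 °F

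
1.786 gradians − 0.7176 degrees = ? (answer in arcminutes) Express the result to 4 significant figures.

53.39 arcminutes

1.786 grad = 96.4440 arcmin and 0.7176 ° = 43.0560 arcmin.
96.4440 − 43.0560 ≈ 53.39 arcmin.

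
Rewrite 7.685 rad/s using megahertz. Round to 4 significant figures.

1 radian per second = 1.59155 × 10^-7 megahertz.
7.685 × 1.59155 × 10^-7 ≈ 1.223 × 10^-6 MHz.

1.223 × 10^-6 MHz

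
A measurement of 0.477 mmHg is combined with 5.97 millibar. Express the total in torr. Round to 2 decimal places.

4.95 torr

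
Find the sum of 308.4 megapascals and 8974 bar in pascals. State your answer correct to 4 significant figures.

1.206 × 10^9 pascals

308.4 MPa = 3.08400 × 10^8 Pa and 8974 bar = 8.97400 × 10^8 Pa.
3.08400 × 10^8 + 8.97400 × 10^8 ≈ 1.206 × 10^9 Pa.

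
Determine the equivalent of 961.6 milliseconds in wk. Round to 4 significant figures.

1.590e-6 wk

1 millisecond = 1.65344e-9 weeks.
961.6 × 1.65344e-9 ≈ 1.590e-6 wk.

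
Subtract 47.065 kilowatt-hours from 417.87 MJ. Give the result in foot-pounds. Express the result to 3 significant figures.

1.83 × 10^8 ft·lbf

417.87 MJ = 3.08205 × 10^8 ft·lbf and 47.065 kWh = 1.24968 × 10^8 ft·lbf.
3.08205 × 10^8 − 1.24968 × 10^8 ≈ 1.83 × 10^8 ft·lbf.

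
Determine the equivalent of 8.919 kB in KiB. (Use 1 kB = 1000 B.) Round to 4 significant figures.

1 kB = 0.9765625 kibibytes.
Then 8.919 × 0.9765625 ≈ 8.710 KiB.

8.710 KiB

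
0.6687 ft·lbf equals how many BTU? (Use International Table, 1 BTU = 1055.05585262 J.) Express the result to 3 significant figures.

1 foot-pound = 0.00128507 BTU.
0.6687 × 0.00128507 ≈ 0.000859 BTU.

0.000859 BTU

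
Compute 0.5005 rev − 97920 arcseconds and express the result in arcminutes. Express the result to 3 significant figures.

9180 arcmin

0.5005 rev = 10810.8 arcmin and 97920 arcsec = 1632.00 arcmin.
10810.8 − 1632.00 ≈ 9180 arcmin.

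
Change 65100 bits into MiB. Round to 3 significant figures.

0.00776 mebibytes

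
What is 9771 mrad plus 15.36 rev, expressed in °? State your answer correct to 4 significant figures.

9771 mrad = 559.837 ° and 15.36 rev = 5529.60 °.
559.837 + 5529.60 ≈ 6089 °.

6089 degrees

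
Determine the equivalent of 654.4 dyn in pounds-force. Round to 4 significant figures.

0.001471 lbf

1 dyne = 2.24809 × 10^-6 lbf.
So 654.4 × 2.24809 × 10^-6 ≈ 0.001471 lbf.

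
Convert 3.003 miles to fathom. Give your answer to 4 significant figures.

2643 fathoms

1 mi = 880.000 fathom.
Thus 3.003 × 880.000 ≈ 2643 fathom.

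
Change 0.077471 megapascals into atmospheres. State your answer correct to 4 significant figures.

0.7646 atmospheres

1 MPa = 9.86923 atm.
Then 0.077471 × 9.86923 ≈ 0.7646 atm.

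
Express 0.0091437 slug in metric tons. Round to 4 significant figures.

0.0001334 t

1 slug = 0.0145939 t.
Then 0.0091437 × 0.0145939 ≈ 0.0001334 t.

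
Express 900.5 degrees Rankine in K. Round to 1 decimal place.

°R = K × 9/5.
Applying the formula gives 500.3 K.

500.3 K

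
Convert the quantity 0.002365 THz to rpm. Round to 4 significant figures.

1 terahertz = 6.00000e+13 rpm.
So 0.002365 × 6.00000e+13 ≈ 1.419e+11 rpm.

1.419e+11 rpm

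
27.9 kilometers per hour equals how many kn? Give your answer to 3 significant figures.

15.1 knots

1 km/h = 0.539957 kn.
27.9 × 0.539957 ≈ 15.1 kn.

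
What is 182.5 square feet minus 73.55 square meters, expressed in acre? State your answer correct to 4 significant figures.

-0.01398 acre

182.5 ft² = 0.00418962 acre and 73.55 m² = 0.0181746 acre.
0.00418962 − 0.0181746 ≈ -0.01398 acre.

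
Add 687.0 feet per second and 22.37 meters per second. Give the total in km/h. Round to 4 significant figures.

687.0 ft/s = 753.831 km/h and 22.37 m/s = 80.5320 km/h.
753.831 + 80.5320 ≈ 834.4 km/h.

834.4 km/h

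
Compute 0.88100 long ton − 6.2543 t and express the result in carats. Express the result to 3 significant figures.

-2.68 × 10^7 ct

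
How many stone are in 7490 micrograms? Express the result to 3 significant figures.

1 microgram = 1.57473e-10 stone.
So 7490 × 1.57473e-10 ≈ 1.18e-6 st.

1.18e-6 stone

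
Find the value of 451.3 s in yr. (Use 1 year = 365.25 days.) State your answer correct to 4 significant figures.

1 s = 3.16881e-8 years.
Thus 451.3 × 3.16881e-8 ≈ 1.430e-5 yr.

1.430e-5 years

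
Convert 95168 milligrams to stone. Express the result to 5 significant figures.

1 milligram = 1.57473e-7 st.
95168 × 1.57473e-7 ≈ 0.014986 st.

0.014986 st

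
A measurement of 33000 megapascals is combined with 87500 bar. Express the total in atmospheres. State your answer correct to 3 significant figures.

33000 MPa = 325685 atm and 87500 bar = 86355.8 atm.
325685 + 86355.8 ≈ 412000 atm.

412000 atmospheres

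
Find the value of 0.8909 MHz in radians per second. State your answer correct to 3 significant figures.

1 megahertz = 6.28319e+6 radians per second.
Then 0.8909 × 6.28319e+6 ≈ 5.60e+6 rad/s.

5.60e+6 rad/s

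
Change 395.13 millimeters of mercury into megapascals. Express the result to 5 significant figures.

0.052680 megapascals

1 millimeter of mercury = 0.000133322 MPa.
So 395.13 × 0.000133322 ≈ 0.052680 MPa.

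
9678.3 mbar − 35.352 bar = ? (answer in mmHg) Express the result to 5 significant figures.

9678.3 mbar = 7259.32 mmHg and 35.352 bar = 26516.2 mmHg.
7259.32 − 26516.2 ≈ -19257 mmHg.

-19257 millimeters of mercury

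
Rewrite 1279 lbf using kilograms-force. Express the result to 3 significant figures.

1 lbf = 0.453592 kilograms-force.
So 1279 × 0.453592 ≈ 580 kgf.

580 kgf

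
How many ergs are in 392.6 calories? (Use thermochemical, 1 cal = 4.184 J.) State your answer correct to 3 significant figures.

1 cal = 4.18400e+7 erg.
Then 392.6 × 4.18400e+7 ≈ 1.64e+10 erg.

1.64e+10 erg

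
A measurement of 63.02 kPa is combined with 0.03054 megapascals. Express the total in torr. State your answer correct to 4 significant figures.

701.8 torr

63.02 kPa = 472.689 torr and 0.03054 MPa = 229.069 torr.
472.689 + 229.069 ≈ 701.8 torr.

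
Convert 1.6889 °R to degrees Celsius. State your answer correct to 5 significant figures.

-272.21 °C

°R = (°C + 273.15) × 9/5.
Applying the formula gives -272.21 °C.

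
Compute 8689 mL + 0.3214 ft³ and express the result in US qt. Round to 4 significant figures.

8689 mL = 9.18156 US qt and 0.3214 ft³ = 9.61696 US qt.
9.18156 + 9.61696 ≈ 18.80 US qt.

18.80 US qt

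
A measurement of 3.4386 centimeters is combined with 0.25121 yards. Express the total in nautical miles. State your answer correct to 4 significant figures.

0.0001426 nautical miles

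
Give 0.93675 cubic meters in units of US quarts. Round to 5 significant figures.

989.85 US quarts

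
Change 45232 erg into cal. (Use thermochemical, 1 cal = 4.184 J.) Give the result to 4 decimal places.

1 erg = 2.39006 × 10^-8 calories.
Then 45232 × 2.39006 × 10^-8 ≈ 0.0011 cal.

0.0011 calories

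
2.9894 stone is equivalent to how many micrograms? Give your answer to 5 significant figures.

1.8984e+10 micrograms

1 stone = 6.35029e+9 micrograms.
2.9894 × 6.35029e+9 ≈ 1.8984e+10 μg.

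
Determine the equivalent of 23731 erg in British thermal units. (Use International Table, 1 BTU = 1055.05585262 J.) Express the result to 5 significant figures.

2.2493e-6 BTU

1 erg = 9.47817e-11 British thermal units.
23731 × 9.47817e-11 ≈ 2.2493e-6 BTU.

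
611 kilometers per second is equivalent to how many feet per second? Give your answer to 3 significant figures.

2.00 × 10^6 feet per second

1 km/s = 3280.84 feet per second.
611 × 3280.84 ≈ 2.00 × 10^6 ft/s.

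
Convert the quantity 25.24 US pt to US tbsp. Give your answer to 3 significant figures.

808 US tbsp

1 US pint = 32.0000 US tablespoons.
So 25.24 × 32.0000 ≈ 808 US tbsp.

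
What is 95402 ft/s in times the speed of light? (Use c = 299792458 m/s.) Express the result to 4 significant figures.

9.700 × 10^-5 times the speed of light

1 foot per second = 1.01670 × 10^-9 times the speed of light.
Then 95402 × 1.01670 × 10^-9 ≈ 9.700 × 10^-5 c.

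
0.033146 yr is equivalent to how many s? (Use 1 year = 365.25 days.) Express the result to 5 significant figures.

1.0460 × 10^6 s

1 yr = 3.15576 × 10^7 s.
Thus 0.033146 × 3.15576 × 10^7 ≈ 1.0460 × 10^6 s.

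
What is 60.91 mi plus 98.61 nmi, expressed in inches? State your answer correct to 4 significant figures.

1.105 × 10^7 inches

60.91 mi = 3.85926 × 10^6 in and 98.61 nmi = 7.18999 × 10^6 in.
3.85926 × 10^6 + 7.18999 × 10^6 ≈ 1.105 × 10^7 in.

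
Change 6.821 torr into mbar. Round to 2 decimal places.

1 torr = 1.33322 millibar.
6.821 × 1.33322 ≈ 9.09 mbar.

9.09 mbar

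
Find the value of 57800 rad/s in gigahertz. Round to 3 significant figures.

9.20e-6 gigahertz

1 rad/s = 1.59155e-10 gigahertz.
Then 57800 × 1.59155e-10 ≈ 9.20e-6 GHz.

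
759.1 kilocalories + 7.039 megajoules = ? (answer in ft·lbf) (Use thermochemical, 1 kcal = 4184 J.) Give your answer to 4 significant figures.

7.534e+6 foot-pounds

759.1 kcal = 2.34255e+6 ft·lbf and 7.039 MJ = 5.19170e+6 ft·lbf.
2.34255e+6 + 5.19170e+6 ≈ 7.534e+6 ft·lbf.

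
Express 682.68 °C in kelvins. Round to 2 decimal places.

955.83 K

K = °C + 273.15.
Applying the formula gives 955.83 K.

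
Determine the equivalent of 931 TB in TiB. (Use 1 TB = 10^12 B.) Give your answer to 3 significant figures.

1 terabyte = 0.909495 TiB.
931 × 0.909495 ≈ 847 TiB.

847 TiB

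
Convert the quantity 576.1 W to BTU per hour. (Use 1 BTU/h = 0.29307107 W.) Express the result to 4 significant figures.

1 W = 3.41214 BTU per hour.
Thus 576.1 × 3.41214 ≈ 1966 BTU/h.

1966 BTU/h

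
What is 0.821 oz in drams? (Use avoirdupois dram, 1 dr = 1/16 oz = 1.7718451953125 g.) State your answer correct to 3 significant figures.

13.1 dr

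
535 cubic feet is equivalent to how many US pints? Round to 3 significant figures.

32000 US pt

1 cubic foot = 59.8442 US pt.
Then 535 × 59.8442 ≈ 32000 US pt.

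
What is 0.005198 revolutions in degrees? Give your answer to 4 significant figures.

1.871 °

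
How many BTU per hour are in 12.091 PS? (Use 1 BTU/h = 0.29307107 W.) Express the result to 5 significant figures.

30344 BTU per hour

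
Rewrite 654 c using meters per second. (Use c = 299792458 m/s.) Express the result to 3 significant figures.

1.96 × 10^11 m/s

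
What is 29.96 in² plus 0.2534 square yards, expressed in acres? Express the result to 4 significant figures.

29.96 in² = 4.77630 × 10^-6 acre and 0.2534 yd² = 5.23554 × 10^-5 acre.
4.77630 × 10^-6 + 5.23554 × 10^-5 ≈ 5.713 × 10^-5 acre.

5.713 × 10^-5 acres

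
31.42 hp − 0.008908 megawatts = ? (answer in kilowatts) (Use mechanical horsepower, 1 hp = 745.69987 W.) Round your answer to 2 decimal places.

14.52 kilowatts

31.42 hp = 23.4299 kW and 0.008908 MW = 8.90800 kW.
23.4299 − 8.90800 ≈ 14.52 kW.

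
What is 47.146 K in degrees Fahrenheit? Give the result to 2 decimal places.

-374.81 °F

K = (°F + 459.67) × 5/9.
Applying the formula gives -374.81 °F.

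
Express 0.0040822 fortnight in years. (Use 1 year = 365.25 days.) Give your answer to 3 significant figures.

0.000156 years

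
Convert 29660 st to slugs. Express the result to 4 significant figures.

12910 slugs

1 stone = 0.435133 slugs.
Thus 29660 × 0.435133 ≈ 12910 slug.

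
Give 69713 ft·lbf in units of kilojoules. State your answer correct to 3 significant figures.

1 ft·lbf = 0.00135582 kilojoules.
69713 × 0.00135582 ≈ 94.5 kJ.

94.5 kilojoules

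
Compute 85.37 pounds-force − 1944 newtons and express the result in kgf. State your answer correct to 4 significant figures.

85.37 lbf = 38.7232 kgf and 1944 N = 198.233 kgf.
38.7232 − 198.233 ≈ -159.5 kgf.

-159.5 kilograms-force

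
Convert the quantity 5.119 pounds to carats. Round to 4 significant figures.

1 lb = 2267.96 ct.
Thus 5.119 × 2267.96 ≈ 11610 ct.

11610 carats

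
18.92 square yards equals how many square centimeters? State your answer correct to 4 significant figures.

158200 square centimeters

1 square yard = 8361.27 cm².
Then 18.92 × 8361.27 ≈ 158200 cm².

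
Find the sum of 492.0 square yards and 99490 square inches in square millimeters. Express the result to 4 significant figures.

4.756e+8 mm²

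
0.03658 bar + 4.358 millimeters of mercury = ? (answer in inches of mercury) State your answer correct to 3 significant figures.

1.25 inHg

0.03658 bar = 1.08021 inHg and 4.358 mmHg = 0.171575 inHg.
1.08021 + 0.171575 ≈ 1.25 inHg.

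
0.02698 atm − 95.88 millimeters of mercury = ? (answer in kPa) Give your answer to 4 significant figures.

-10.05 kPa

0.02698 atm = 2.73375 kPa and 95.88 mmHg = 12.7830 kPa.
2.73375 − 12.7830 ≈ -10.05 kPa.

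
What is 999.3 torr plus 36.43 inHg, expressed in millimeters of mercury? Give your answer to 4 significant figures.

1925 millimeters of mercury

999.3 torr = 999.300 mmHg and 36.43 inHg = 925.322 mmHg.
999.300 + 925.322 ≈ 1925 mmHg.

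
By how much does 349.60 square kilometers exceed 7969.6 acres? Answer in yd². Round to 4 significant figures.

349.60 km² = 4.18118 × 10^8 yd² and 7969.6 acre = 3.85729 × 10^7 yd².
4.18118 × 10^8 − 3.85729 × 10^7 ≈ 3.795 × 10^8 yd².

3.795 × 10^8 yd²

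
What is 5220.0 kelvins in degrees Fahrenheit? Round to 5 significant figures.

8936.3 degrees Fahrenheit

K = (°F + 459.67) × 5/9.
Applying the formula gives 8936.3 °F.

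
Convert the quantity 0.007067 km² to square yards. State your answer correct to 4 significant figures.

1 km² = 1.19599e+6 square yards.
0.007067 × 1.19599e+6 ≈ 8452 yd².

8452 square yards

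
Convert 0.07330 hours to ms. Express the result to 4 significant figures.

1 h = 3.60000 × 10^6 ms.
Thus 0.07330 × 3.60000 × 10^6 ≈ 263900 ms.

263900 milliseconds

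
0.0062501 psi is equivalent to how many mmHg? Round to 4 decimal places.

0.3232 mmHg

1 psi = 51.7149 mmHg.
Then 0.0062501 × 51.7149 ≈ 0.3232 mmHg.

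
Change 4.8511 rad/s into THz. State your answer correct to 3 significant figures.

7.72e-13 terahertz

1 radian per second = 1.59155e-13 terahertz.
Then 4.8511 × 1.59155e-13 ≈ 7.72e-13 THz.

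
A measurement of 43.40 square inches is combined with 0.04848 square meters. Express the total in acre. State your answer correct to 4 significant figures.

43.40 in² = 6.91894e-6 acre and 0.04848 m² = 1.19797e-5 acre.
6.91894e-6 + 1.19797e-5 ≈ 1.890e-5 acre.

1.890e-5 acre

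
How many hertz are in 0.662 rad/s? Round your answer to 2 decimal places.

0.11 Hz

1 rad/s = 0.159155 Hz.
So 0.662 × 0.159155 ≈ 0.11 Hz.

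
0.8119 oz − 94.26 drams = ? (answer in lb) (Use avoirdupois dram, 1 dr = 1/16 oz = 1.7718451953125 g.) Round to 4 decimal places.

-0.3175 lb

0.8119 oz = 0.05074375 lb and 94.26 dr = 0.3682031 lb.
0.05074375 − 0.3682031 ≈ -0.3175 lb.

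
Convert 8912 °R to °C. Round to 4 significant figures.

°R = (°C + 273.15) × 9/5.
Applying the formula gives 4678 °C.

4678 degrees Celsius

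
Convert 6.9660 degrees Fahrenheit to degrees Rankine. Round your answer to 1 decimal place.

°R = °F + 459.67.
Applying the formula gives 466.6 °R.

466.6 °R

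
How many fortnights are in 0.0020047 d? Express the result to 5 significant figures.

1 d = 0.0714286 fortnights.
Then 0.0020047 × 0.0714286 ≈ 0.00014319 fortnight.

0.00014319 fortnight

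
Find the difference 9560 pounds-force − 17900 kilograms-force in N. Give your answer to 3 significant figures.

9560 lbf = 42525.0 N and 17900 kgf = 175539 N.
42525.0 − 175539 ≈ -133000 N.

-133000 newtons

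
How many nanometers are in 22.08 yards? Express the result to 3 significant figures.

1 yd = 9.14400e+8 nanometers.
Then 22.08 × 9.14400e+8 ≈ 2.02e+10 nm.

2.02e+10 nanometers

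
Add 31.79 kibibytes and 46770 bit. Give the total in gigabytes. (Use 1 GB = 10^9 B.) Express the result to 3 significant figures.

3.84e-5 GB

31.79 KiB = 3.25530e-5 GB and 46770 bit = 5.84625e-6 GB.
3.25530e-5 + 5.84625e-6 ≈ 3.84e-5 GB.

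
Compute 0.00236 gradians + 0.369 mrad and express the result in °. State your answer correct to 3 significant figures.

0.0233 degrees

0.00236 grad = 0.00212400 ° and 0.369 mrad = 0.0211421 °.
0.00212400 + 0.0211421 ≈ 0.0233 °.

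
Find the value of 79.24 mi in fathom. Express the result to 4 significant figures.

69730 fathom

1 mile = 880.000 fathom.
79.24 × 880.000 ≈ 69730 fathom.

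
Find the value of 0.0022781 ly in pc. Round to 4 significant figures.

1 light-year = 0.306601 pc.
So 0.0022781 × 0.306601 ≈ 0.0006985 pc.

0.0006985 pc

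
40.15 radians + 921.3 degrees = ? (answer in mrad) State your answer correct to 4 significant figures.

56230 mrad

40.15 rad = 40150.0 mrad and 921.3 ° = 16079.7 mrad.
40150.0 + 16079.7 ≈ 56230 mrad.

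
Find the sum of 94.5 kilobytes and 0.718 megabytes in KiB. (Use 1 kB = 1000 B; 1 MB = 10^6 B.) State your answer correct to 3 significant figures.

793 KiB

94.5 kB = 92.2852 KiB and 0.718 MB = 701.172 KiB.
92.2852 + 701.172 ≈ 793 KiB.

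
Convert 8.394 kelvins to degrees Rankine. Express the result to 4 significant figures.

15.11 degrees Rankine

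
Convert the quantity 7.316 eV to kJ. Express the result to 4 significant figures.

1.172 × 10^-21 kilojoules

1 electronvolt = 1.60218 × 10^-22 kJ.
7.316 × 1.60218 × 10^-22 ≈ 1.172 × 10^-21 kJ.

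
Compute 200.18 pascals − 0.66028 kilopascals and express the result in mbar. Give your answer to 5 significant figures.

200.18 Pa = 2.00180 mbar and 0.66028 kPa = 6.60280 mbar.
2.00180 − 6.60280 ≈ -4.6010 mbar.

-4.6010 mbar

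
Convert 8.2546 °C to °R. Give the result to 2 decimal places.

°R = (°C + 273.15) × 9/5.
Applying the formula gives 506.53 °R.

506.53 °R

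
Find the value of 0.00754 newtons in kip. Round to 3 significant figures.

1.70e-6 kip

1 N = 0.000224809 kip.
Then 0.00754 × 0.000224809 ≈ 1.70e-6 kip.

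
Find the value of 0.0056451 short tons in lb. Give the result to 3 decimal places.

11.290 lb

1 short ton = 2000.00 pounds.
So 0.0056451 × 2000.00 ≈ 11.290 lb.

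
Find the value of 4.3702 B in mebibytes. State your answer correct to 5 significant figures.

4.1677e-6 mebibytes

1 B = 9.53674e-7 mebibytes.
Then 4.3702 × 9.53674e-7 ≈ 4.1677e-6 MiB.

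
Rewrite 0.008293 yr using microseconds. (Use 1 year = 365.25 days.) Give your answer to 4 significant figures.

1 year = 3.15576e+13 μs.
Then 0.008293 × 3.15576e+13 ≈ 2.617e+11 μs.

2.617e+11 microseconds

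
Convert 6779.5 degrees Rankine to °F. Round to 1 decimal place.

6319.8 degrees Fahrenheit

°R = °F + 459.67.
Applying the formula gives 6319.8 °F.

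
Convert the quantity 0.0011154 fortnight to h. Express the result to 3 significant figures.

0.375 hours

1 fortnight = 336.000 h.
Then 0.0011154 × 336.000 ≈ 0.375 h.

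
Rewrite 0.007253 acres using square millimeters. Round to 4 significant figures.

1 acre = 4.04686e+9 square millimeters.
Then 0.007253 × 4.04686e+9 ≈ 2.935e+7 mm².

2.935e+7 mm²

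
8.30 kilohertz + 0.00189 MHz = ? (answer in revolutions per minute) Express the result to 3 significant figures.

8.30 kHz = 498000 rpm and 0.00189 MHz = 113400 rpm.
498000 + 113400 ≈ 611000 rpm.

611000 rpm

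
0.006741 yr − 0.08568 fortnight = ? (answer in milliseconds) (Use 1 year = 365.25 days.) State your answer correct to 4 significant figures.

1.091e+8 ms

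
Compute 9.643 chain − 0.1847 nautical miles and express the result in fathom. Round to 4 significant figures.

9.643 chain = 106.073 fathom and 0.1847 nmi = 187.043 fathom.
106.073 − 187.043 ≈ -80.97 fathom.

-80.97 fathoms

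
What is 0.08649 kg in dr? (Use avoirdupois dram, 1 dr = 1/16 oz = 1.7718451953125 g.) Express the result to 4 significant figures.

1 kg = 564.383 dr.
0.08649 × 564.383 ≈ 48.81 dr.

48.81 dr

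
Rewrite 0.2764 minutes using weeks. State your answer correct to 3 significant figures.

2.74e-5 weeks

1 minute = 9.92063e-5 weeks.
Then 0.2764 × 9.92063e-5 ≈ 2.74e-5 wk.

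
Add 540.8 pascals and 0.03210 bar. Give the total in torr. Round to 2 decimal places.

540.8 Pa = 4.05633 torr and 0.03210 bar = 24.0770 torr.
4.05633 + 24.0770 ≈ 28.13 torr.

28.13 torr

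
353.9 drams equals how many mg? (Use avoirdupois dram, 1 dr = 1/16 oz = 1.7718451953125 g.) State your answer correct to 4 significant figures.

627100 mg

1 dr = 1771.85 mg.
Then 353.9 × 1771.85 ≈ 627100 mg.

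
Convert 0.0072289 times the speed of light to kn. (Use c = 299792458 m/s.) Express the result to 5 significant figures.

1 speed of light = 5.82750e+8 knots.
Then 0.0072289 × 5.82750e+8 ≈ 4.2126e+6 kn.

4.2126e+6 kn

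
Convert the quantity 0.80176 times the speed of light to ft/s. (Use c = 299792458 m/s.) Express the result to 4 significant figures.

1 speed of light = 9.83571 × 10^8 ft/s.
Then 0.80176 × 9.83571 × 10^8 ≈ 7.886 × 10^8 ft/s.

7.886 × 10^8 ft/s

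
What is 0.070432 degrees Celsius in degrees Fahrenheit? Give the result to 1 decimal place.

°C = (°F − 32) × 5/9.
Applying the formula gives 32.1 °F.

32.1 °F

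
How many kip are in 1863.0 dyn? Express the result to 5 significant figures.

1 dyne = 2.24809e-9 kips.
Thus 1863.0 × 2.24809e-9 ≈ 4.1882e-6 kip.

4.1882e-6 kips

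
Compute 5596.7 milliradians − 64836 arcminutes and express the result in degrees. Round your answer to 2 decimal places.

5596.7 mrad = 320.667 ° and 64836 arcmin = 1080.60 °.
320.667 − 1080.60 ≈ -759.93 °.

-759.93 degrees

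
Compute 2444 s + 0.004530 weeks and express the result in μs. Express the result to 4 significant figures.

5.184 × 10^9 μs

2444 s = 2.44400 × 10^9 μs and 0.004530 wk = 2.73974 × 10^9 μs.
2.44400 × 10^9 + 2.73974 × 10^9 ≈ 5.184 × 10^9 μs.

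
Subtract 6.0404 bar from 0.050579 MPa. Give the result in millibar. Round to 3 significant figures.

0.050579 MPa = 505.790 mbar and 6.0404 bar = 6040.40 mbar.
505.790 − 6040.40 ≈ -5530 mbar.

-5530 millibar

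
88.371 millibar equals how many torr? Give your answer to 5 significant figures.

1 millibar = 0.750062 torr.
Then 88.371 × 0.750062 ≈ 66.284 torr.

66.284 torr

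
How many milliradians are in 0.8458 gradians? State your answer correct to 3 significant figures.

1 gradian = 15.7080 mrad.
Thus 0.8458 × 15.7080 ≈ 13.3 mrad.

13.3 mrad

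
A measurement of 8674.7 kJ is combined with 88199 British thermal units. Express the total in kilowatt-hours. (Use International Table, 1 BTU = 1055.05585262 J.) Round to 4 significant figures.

8674.7 kJ = 2.40964 kWh and 88199 BTU = 25.8486 kWh.
2.40964 + 25.8486 ≈ 28.26 kWh.

28.26 kWh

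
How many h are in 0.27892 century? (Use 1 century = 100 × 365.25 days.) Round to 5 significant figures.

244500 h

1 century = 876600 hours.
Thus 0.27892 × 876600 ≈ 244500 h.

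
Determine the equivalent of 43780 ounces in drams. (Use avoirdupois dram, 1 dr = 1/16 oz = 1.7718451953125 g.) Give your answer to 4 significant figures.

1 ounce = 16.0000 dr.
So 43780 × 16.0000 ≈ 700500 dr.

700500 dr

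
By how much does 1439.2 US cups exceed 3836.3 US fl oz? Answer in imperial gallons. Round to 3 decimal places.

1439.2 US cup = 74.8990 imp gal and 3836.3 US fl oz = 24.9562 imp gal.
74.8990 − 24.9562 ≈ 49.943 imp gal.

49.943 imperial gallons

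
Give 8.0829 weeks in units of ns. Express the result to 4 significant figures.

4.889 × 10^15 nanoseconds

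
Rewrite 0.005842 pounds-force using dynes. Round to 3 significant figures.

1 lbf = 444822 dynes.
So 0.005842 × 444822 ≈ 2600 dyn.

2600 dynes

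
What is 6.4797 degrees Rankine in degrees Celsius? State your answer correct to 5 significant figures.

°R = (°C + 273.15) × 9/5.
Applying the formula gives -269.55 °C.

-269.55 °C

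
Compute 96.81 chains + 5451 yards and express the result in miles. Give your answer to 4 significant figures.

96.81 chain = 1.210125 mi and 5451 yd = 3.097159 mi.
1.210125 + 3.097159 ≈ 4.307 mi.

4.307 miles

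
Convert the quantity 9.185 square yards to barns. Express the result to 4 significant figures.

1 yd² = 8.36127e+27 barn.
Thus 9.185 × 8.36127e+27 ≈ 7.680e+28 barn.

7.680e+28 barn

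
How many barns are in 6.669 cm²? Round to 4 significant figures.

6.669e+24 barns

1 cm² = 1.00000e+24 barn.
Thus 6.669 × 1.00000e+24 ≈ 6.669e+24 barn.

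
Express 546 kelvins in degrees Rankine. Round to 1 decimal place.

°R = K × 9/5.
Applying the formula gives 982.8 °R.

982.8 °R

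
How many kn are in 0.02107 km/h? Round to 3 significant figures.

0.0114 knots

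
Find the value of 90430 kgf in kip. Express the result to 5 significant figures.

199.36 kip

1 kgf = 0.00220462 kip.
90430 × 0.00220462 ≈ 199.36 kip.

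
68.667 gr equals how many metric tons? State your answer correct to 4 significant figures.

4.450e-6 t

1 grain = 6.47989e-8 metric tons.
Thus 68.667 × 6.47989e-8 ≈ 4.450e-6 t.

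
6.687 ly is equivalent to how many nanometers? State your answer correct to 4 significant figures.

1 ly = 9.46073 × 10^24 nanometers.
6.687 × 9.46073 × 10^24 ≈ 6.326 × 10^25 nm.

6.326 × 10^25 nm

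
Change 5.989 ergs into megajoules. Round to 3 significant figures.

1 erg = 1.00000e-13 MJ.
Thus 5.989 × 1.00000e-13 ≈ 5.99e-13 MJ.

5.99e-13 MJ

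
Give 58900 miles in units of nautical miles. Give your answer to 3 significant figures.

51200 nautical miles

1 mi = 0.868976 nautical miles.
58900 × 0.868976 ≈ 51200 nmi.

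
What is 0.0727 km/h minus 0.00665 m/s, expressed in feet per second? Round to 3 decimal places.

0.0727 km/h = 0.0662547 ft/s and 0.00665 m/s = 0.0218176 ft/s.
0.0662547 − 0.0218176 ≈ 0.044 ft/s.

0.044 ft/s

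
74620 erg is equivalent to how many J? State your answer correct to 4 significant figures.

1 erg = 1.00000 × 10^-7 J.
Thus 74620 × 1.00000 × 10^-7 ≈ 0.007462 J.

0.007462 J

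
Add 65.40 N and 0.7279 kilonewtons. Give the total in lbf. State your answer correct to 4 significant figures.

65.40 N = 14.7025 lbf and 0.7279 kN = 163.638 lbf.
14.7025 + 163.638 ≈ 178.3 lbf.

178.3 pounds-force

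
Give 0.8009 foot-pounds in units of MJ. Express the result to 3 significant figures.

1 ft·lbf = 1.35582e-6 megajoules.
So 0.8009 × 1.35582e-6 ≈ 1.09e-6 MJ.

1.09e-6 MJ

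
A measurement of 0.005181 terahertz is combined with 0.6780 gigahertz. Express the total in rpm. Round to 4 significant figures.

0.005181 THz = 3.10860e+11 rpm and 0.6780 GHz = 4.06800e+10 rpm.
3.10860e+11 + 4.06800e+10 ≈ 3.515e+11 rpm.

3.515e+11 rpm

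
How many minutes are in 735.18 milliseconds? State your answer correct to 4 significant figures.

1 ms = 1.66667 × 10^-5 minutes.
So 735.18 × 1.66667 × 10^-5 ≈ 0.01225 min.

0.01225 min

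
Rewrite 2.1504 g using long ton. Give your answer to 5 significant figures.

1 gram = 9.84207e-7 long ton.
Then 2.1504 × 9.84207e-7 ≈ 2.1164e-6 long ton.

2.1164e-6 long tons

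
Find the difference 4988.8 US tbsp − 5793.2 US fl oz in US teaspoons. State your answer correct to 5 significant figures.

-19793 US tsp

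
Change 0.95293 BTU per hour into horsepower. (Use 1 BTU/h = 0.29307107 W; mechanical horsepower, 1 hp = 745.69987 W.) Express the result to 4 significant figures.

0.0003745 horsepower

1 BTU/h = 0.000393015 horsepower.
0.95293 × 0.000393015 ≈ 0.0003745 hp.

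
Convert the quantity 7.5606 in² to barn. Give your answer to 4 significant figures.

4.878 × 10^25 barn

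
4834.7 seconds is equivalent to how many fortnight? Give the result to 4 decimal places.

0.0040 fortnights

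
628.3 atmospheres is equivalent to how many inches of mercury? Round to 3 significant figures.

18800 inHg

1 atm = 29.9213 inches of mercury.
628.3 × 29.9213 ≈ 18800 inHg.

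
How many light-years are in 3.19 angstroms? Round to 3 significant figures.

1 Å = 1.05700 × 10^-26 light-years.
Thus 3.19 × 1.05700 × 10^-26 ≈ 3.37 × 10^-26 ly.

3.37 × 10^-26 light-years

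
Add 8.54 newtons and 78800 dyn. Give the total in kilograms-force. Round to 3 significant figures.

0.951 kilograms-force

8.54 N = 0.870838 kgf and 78800 dyn = 0.0803536 kgf.
0.870838 + 0.0803536 ≈ 0.951 kgf.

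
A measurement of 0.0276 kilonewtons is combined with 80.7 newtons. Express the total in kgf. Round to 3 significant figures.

0.0276 kN = 2.81442 kgf and 80.7 N = 8.22911 kgf.
2.81442 + 8.22911 ≈ 11.0 kgf.

11.0 kilograms-force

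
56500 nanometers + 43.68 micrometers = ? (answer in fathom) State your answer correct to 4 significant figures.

56500 nm = 3.08946e-5 fathom and 43.68 μm = 2.38845e-5 fathom.
3.08946e-5 + 2.38845e-5 ≈ 5.478e-5 fathom.

5.478e-5 fathom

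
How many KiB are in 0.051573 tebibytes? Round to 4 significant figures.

1 tebibyte = 1.07374 × 10^9 kibibytes.
0.051573 × 1.07374 × 10^9 ≈ 5.538 × 10^7 KiB.

5.538 × 10^7 KiB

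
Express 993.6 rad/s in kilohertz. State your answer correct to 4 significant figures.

0.1581 kHz

1 rad/s = 0.000159155 kHz.
Then 993.6 × 0.000159155 ≈ 0.1581 kHz.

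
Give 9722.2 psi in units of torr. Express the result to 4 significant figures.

1 psi = 51.7149 torr.
So 9722.2 × 51.7149 ≈ 502800 torr.

502800 torr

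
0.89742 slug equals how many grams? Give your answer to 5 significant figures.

1 slug = 14593.9 g.
Then 0.89742 × 14593.9 ≈ 13097 g.

13097 grams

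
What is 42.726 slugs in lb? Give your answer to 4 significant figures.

1375 pounds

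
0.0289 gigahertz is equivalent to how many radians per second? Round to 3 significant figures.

1.82e+8 rad/s

1 GHz = 6.28319e+9 radians per second.
Then 0.0289 × 6.28319e+9 ≈ 1.82e+8 rad/s.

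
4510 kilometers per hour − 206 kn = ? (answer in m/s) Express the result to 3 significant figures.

1150 m/s

4510 km/h = 1252.78 m/s and 206 kn = 105.976 m/s.
1252.78 − 105.976 ≈ 1150 m/s.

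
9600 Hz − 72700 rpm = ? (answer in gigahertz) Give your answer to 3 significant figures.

8.39e-6 GHz

9600 Hz = 9.60000e-6 GHz and 72700 rpm = 1.21167e-6 GHz.
9.60000e-6 − 1.21167e-6 ≈ 8.39e-6 GHz.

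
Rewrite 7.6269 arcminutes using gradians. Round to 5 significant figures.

1 arcmin = 0.0185185 grad.
So 7.6269 × 0.0185185 ≈ 0.14124 grad.

0.14124 gradians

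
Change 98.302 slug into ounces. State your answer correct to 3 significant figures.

50600 ounces

1 slug = 514.785 ounces.
98.302 × 514.785 ≈ 50600 oz.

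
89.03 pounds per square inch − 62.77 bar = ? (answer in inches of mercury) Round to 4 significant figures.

89.03 psi = 181.267 inHg and 62.77 bar = 1853.60 inHg.
181.267 − 1853.60 ≈ -1672 inHg.

-1672 inHg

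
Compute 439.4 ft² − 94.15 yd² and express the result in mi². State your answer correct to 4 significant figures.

439.4 ft² = 1.57613 × 10^-5 mi² and 94.15 yd² = 3.03945 × 10^-5 mi².
1.57613 × 10^-5 − 3.03945 × 10^-5 ≈ -1.463 × 10^-5 mi².

-1.463 × 10^-5 mi²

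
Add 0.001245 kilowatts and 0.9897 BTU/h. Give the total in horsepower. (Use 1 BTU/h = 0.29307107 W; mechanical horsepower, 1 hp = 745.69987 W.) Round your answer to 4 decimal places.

0.0021 horsepower

0.001245 kW = 0.00166957 hp and 0.9897 BTU/h = 0.000388967 hp.
0.00166957 + 0.000388967 ≈ 0.0021 hp.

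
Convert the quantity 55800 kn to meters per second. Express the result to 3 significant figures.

1 knot = 0.514444 m/s.
So 55800 × 0.514444 ≈ 28700 m/s.

28700 m/s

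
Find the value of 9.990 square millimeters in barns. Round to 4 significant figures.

1 mm² = 1.00000 × 10^22 barns.
So 9.990 × 1.00000 × 10^22 ≈ 9.990 × 10^22 barn.

9.990 × 10^22 barn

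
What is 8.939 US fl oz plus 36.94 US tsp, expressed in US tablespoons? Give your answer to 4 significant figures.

30.19 US tbsp

8.939 US fl oz = 17.8780 US tbsp and 36.94 US tsp = 12.3133 US tbsp.
17.8780 + 12.3133 ≈ 30.19 US tbsp.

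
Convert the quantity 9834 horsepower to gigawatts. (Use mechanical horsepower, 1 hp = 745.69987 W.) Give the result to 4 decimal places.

0.0073 GW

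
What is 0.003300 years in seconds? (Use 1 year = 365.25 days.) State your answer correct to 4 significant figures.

104100 s

1 year = 3.15576 × 10^7 seconds.
Then 0.003300 × 3.15576 × 10^7 ≈ 104100 s.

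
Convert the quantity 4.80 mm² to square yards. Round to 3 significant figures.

1 mm² = 1.19599 × 10^-6 yd².
4.80 × 1.19599 × 10^-6 ≈ 5.74 × 10^-6 yd².

5.74 × 10^-6 yd²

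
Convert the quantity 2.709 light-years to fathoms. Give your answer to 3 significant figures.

1 light-year = 5.17319 × 10^15 fathom.
Thus 2.709 × 5.17319 × 10^15 ≈ 1.40 × 10^16 fathom.

1.40 × 10^16 fathoms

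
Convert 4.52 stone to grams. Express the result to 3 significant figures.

28700 g

1 stone = 6350.29 g.
4.52 × 6350.29 ≈ 28700 g.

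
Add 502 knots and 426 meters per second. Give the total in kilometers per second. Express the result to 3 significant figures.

502 kn = 0.258251 km/s and 426 m/s = 0.426000 km/s.
0.258251 + 0.426000 ≈ 0.684 km/s.

0.684 kilometers per second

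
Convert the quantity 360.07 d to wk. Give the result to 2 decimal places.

1 d = 0.142857 wk.
Then 360.07 × 0.142857 ≈ 51.44 wk.

51.44 wk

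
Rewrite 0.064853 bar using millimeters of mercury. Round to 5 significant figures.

48.644 mmHg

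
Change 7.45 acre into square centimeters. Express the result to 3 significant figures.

1 acre = 4.04686e+7 square centimeters.
7.45 × 4.04686e+7 ≈ 3.01e+8 cm².

3.01e+8 square centimeters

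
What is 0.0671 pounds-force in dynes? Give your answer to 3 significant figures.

29800 dynes

1 pound-force = 444822 dyn.
Thus 0.0671 × 444822 ≈ 29800 dyn.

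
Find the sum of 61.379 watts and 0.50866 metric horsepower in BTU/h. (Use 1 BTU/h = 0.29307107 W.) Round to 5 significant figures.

61.379 W = 209.434 BTU/h and 0.50866 PS = 1276.55 BTU/h.
209.434 + 1276.55 ≈ 1486.0 BTU/h.

1486.0 BTU/h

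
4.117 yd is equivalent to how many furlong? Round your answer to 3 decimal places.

0.019 furlong

1 yd = 0.00454545 furlong.
So 4.117 × 0.00454545 ≈ 0.019 furlong.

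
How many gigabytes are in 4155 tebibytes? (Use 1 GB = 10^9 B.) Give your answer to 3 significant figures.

4.57e+6 GB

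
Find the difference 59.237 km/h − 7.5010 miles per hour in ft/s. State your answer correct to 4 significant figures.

42.98 feet per second

59.237 km/h = 53.9853 ft/s and 7.5010 mph = 11.0015 ft/s.
53.9853 − 11.0015 ≈ 42.98 ft/s.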